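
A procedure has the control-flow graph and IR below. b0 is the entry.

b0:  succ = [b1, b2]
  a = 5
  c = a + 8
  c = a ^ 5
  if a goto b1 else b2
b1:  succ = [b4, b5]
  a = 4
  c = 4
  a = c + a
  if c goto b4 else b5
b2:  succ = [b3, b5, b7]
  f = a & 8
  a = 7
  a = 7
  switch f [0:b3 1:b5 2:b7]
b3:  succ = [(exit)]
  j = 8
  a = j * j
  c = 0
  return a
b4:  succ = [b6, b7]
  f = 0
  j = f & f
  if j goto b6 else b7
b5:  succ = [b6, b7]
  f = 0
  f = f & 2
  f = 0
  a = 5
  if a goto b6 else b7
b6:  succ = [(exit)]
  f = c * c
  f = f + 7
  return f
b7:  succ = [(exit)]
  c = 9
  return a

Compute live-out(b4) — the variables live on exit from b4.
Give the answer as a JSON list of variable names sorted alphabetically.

Answer: ["a", "c"]

Derivation:
Block summaries:
  b0: def={a,c} ue=∅
  b1: def={a,c} ue=∅
  b2: def={a,f} ue={a}
  b3: def={a,c,j} ue=∅
  b4: def={f,j} ue=∅
  b5: def={a,f} ue=∅
  b6: def={f} ue={c}
  b7: def={c} ue={a}

Backward fixpoint:
  b0: in=∅ out={a,c}
  b1: in=∅ out={a,c}
  b2: in={a,c} out={a,c}
  b3: in=∅ out=∅
  b4: in={a,c} out={a,c}
  b5: in={c} out={a,c}
  b6: in={c} out=∅
  b7: in={a} out=∅

live-out(b4) = ["a", "c"]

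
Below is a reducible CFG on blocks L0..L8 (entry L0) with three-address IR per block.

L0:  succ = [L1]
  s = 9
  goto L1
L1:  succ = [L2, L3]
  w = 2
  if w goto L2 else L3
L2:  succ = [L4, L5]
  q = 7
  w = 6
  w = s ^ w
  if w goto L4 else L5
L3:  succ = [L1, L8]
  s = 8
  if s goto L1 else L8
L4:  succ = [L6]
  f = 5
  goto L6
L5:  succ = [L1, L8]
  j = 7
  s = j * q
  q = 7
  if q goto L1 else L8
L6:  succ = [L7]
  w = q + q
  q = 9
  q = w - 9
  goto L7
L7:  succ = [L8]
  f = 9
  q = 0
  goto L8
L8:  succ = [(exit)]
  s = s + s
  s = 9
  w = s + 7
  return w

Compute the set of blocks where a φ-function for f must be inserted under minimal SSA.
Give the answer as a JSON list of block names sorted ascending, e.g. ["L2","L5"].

idom tree: L1←L0 L2←L1 L3←L1 L4←L2 L5←L2 L6←L4 L7←L6 L8←L1
Join-block Dom:
  L1: preds {L0,L3,L5}: {L0} ∩ {L0,L1,L3} ∩ {L0,L1,L2,L5} = {L0}; idom=L0
  L8: preds {L3,L5,L7}: {L0,L1,L3} ∩ {L0,L1,L2,L5} ∩ {L0,L1,L2,L4,L6,L7} = {L0,L1}; idom=L1

Frontier:
  L1←L0: walk · to L0
  L1←L3: walk L3→L1 to L0
  L1←L5: walk L5→L2→L1 to L0
  L8←L3: walk L3 to L1
  L8←L5: walk L5→L2 to L1
  L8←L7: walk L7→L6→L4→L2 to L1
  DF(L0)=∅
  DF(L1)={L1}
  DF(L2)={L1,L8}
  DF(L3)={L1,L8}
  DF(L4)={L8}
  DF(L5)={L1,L8}
  DF(L6)={L8}
  DF(L7)={L8}
  DF(L8)=∅

φ for f: defs {L4,L7}
  DF⁺ = {L8}

Answer: ["L8"]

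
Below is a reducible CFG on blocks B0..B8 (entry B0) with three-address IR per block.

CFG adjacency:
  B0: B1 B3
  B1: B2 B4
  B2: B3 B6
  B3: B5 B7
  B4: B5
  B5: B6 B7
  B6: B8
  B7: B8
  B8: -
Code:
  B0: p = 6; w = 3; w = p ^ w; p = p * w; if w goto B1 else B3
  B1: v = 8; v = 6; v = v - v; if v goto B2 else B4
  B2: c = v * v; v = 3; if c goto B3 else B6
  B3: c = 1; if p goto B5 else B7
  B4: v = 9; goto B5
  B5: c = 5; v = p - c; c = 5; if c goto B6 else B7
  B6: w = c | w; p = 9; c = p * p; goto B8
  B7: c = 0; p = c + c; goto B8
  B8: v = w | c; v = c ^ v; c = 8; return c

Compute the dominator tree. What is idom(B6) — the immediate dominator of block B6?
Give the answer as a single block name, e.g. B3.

Answer: B0

Working:
idom tree: B1←B0 B2←B1 B3←B0 B4←B1 B5←B0 B6←B0 B7←B0 B8←B0
Dom at joins:
  B3: preds {B0,B2}: {B0} ∩ {B0,B1,B2} = {B0}; idom=B0
  B5: preds {B3,B4}: {B0,B3} ∩ {B0,B1,B4} = {B0}; idom=B0
  B6: preds {B2,B5}: {B0,B1,B2} ∩ {B0,B5} = {B0}; idom=B0
  B7: preds {B3,B5}: {B0,B3} ∩ {B0,B5} = {B0}; idom=B0
  B8: preds {B6,B7}: {B0,B6} ∩ {B0,B7} = {B0}; idom=B0

idom(B6) = B0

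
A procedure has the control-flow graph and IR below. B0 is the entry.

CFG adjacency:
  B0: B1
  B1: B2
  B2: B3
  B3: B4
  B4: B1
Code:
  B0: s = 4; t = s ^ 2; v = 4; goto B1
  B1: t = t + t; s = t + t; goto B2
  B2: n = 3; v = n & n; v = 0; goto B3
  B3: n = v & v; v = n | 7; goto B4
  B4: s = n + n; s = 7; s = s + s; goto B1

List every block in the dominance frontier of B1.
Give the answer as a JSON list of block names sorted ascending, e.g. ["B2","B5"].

Answer: ["B1"]

Analysis:
idom tree: B1←B0 B2←B1 B3←B2 B4←B3
Join-block Dom:
  B1: preds {B0,B4}: {B0} ∩ {B0,B1,B2,B3,B4} = {B0}; idom=B0

Frontier:
  join B1 pred B0: · stop@B0
  join B1 pred B4: B4→B3→B2→B1 stop@B0
  B0 → ∅
  B1 → {B1}
  B2 → {B1}
  B3 → {B1}
  B4 → {B1}

DF(B1) = ["B1"]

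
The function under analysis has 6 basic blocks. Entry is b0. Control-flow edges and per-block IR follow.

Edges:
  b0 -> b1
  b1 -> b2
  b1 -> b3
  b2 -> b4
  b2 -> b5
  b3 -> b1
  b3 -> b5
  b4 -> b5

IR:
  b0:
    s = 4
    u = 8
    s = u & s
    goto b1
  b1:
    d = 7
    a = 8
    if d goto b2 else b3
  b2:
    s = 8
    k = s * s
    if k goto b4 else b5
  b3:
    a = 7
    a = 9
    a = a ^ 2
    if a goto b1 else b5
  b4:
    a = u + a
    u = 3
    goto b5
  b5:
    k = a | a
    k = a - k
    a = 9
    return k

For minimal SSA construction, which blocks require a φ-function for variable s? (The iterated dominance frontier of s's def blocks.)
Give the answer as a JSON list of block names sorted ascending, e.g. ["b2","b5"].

idom tree: b1←b0 b2←b1 b3←b1 b4←b2 b5←b1
Join-block Dom:
  b1: preds {b0,b3}: {b0} ∩ {b0,b1,b3} = {b0}; idom=b0
  b5: preds {b2,b3,b4}: {b0,b1,b2} ∩ {b0,b1,b3} ∩ {b0,b1,b2,b4} = {b0,b1}; idom=b1

DF derivation:
  join b1 pred b0: · stop@b0
  join b1 pred b3: b3→b1 stop@b0
  join b5 pred b2: b2 stop@b1
  join b5 pred b3: b3 stop@b1
  join b5 pred b4: b4→b2 stop@b1
  b0 → ∅
  b1 → {b1}
  b2 → {b5}
  b3 → {b1,b5}
  b4 → {b5}
  b5 → ∅

φ for s: defs {b0,b2}
  DF⁺ = {b5}

Answer: ["b5"]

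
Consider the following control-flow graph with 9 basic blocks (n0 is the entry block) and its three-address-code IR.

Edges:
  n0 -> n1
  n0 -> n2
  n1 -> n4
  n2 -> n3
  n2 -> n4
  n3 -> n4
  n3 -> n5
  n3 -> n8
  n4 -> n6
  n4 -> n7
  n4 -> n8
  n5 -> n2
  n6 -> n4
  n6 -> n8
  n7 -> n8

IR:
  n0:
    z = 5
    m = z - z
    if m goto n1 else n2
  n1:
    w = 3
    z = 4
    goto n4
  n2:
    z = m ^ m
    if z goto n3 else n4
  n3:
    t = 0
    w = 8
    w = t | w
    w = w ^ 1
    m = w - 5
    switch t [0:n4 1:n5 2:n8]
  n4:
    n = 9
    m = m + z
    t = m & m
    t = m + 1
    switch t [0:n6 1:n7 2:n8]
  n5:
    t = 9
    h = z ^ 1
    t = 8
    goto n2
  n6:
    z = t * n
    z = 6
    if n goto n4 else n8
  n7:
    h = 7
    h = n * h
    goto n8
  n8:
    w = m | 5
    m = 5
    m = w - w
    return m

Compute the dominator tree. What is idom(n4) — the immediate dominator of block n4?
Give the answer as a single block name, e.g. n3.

Answer: n0

Working:
idom tree: n1←n0 n2←n0 n3←n2 n4←n0 n5←n3 n6←n4 n7←n4 n8←n0
Join-block Dom:
  n2: preds {n0,n5}: {n0} ∩ {n0,n2,n3,n5} = {n0}; idom=n0
  n4: preds {n1,n2,n3,n6}: {n0,n1} ∩ {n0,n2} ∩ {n0,n2,n3} ∩ {n0,n4,n6} = {n0}; idom=n0
  n8: preds {n3,n4,n6,n7}: {n0,n2,n3} ∩ {n0,n4} ∩ {n0,n4,n6} ∩ {n0,n4,n7} = {n0}; idom=n0

idom(n4) = n0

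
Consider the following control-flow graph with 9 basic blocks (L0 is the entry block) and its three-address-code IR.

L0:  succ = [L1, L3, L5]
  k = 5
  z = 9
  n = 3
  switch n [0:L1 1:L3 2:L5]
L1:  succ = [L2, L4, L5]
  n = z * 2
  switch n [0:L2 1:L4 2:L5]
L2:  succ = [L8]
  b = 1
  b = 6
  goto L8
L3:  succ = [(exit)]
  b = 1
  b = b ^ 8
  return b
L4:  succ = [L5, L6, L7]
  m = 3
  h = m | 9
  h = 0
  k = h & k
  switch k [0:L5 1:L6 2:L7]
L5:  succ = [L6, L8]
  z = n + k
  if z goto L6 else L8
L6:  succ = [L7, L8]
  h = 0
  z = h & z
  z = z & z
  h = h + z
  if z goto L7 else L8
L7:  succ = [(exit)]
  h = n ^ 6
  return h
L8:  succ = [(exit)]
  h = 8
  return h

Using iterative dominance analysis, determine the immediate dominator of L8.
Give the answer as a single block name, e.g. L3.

Answer: L0

Analysis:
idom tree: L1←L0 L2←L1 L3←L0 L4←L1 L5←L0 L6←L0 L7←L0 L8←L0
Dom∩ at merges:
  L5: preds {L0,L1,L4}: {L0} ∩ {L0,L1} ∩ {L0,L1,L4} = {L0}; idom=L0
  L6: preds {L4,L5}: {L0,L1,L4} ∩ {L0,L5} = {L0}; idom=L0
  L7: preds {L4,L6}: {L0,L1,L4} ∩ {L0,L6} = {L0}; idom=L0
  L8: preds {L2,L5,L6}: {L0,L1,L2} ∩ {L0,L5} ∩ {L0,L6} = {L0}; idom=L0

idom(L8) = L0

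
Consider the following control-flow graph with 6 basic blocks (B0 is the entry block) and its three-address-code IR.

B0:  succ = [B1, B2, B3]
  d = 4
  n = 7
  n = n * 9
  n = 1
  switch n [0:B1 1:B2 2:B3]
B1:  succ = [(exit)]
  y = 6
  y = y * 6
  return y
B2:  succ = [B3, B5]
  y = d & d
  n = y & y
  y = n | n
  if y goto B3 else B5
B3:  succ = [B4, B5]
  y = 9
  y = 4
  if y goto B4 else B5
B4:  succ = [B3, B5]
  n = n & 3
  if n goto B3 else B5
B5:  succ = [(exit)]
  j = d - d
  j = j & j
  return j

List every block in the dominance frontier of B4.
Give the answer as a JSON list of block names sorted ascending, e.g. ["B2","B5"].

Answer: ["B3", "B5"]

Derivation:
idom tree: B1←B0 B2←B0 B3←B0 B4←B3 B5←B0
Join-block Dom:
  B3: preds {B0,B2,B4}: {B0} ∩ {B0,B2} ∩ {B0,B3,B4} = {B0}; idom=B0
  B5: preds {B2,B3,B4}: {B0,B2} ∩ {B0,B3} ∩ {B0,B3,B4} = {B0}; idom=B0

DF walk-up:
  B3←B0: walk · to B0
  B3←B2: walk B2 to B0
  B3←B4: walk B4→B3 to B0
  B5←B2: walk B2 to B0
  B5←B3: walk B3 to B0
  B5←B4: walk B4→B3 to B0
  B0: DF=∅
  B1: DF=∅
  B2: DF={B3,B5}
  B3: DF={B3,B5}
  B4: DF={B3,B5}
  B5: DF=∅

DF(B4) = ["B3", "B5"]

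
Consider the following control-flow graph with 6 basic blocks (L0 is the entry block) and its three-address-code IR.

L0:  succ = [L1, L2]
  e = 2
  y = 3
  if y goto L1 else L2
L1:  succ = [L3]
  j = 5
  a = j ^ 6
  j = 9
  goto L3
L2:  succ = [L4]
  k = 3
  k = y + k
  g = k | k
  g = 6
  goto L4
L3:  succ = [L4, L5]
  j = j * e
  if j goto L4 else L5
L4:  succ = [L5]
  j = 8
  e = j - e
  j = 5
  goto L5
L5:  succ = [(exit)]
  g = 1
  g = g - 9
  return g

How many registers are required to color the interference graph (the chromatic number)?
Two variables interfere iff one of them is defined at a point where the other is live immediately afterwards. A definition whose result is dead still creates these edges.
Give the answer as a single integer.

Block summaries:
  L0: {e,y} / ∅
  L1: {a,j} / ∅
  L2: {g,k} / {y}
  L3: {j} / {e,j}
  L4: {e,j} / {e}
  L5: {g} / ∅

Live sets:
  L0 li=∅ lo={e,y}
  L1 li={e} lo={e,j}
  L2 li={e,y} lo={e}
  L3 li={e,j} lo={e}
  L4 li={e} lo=∅
  L5 li=∅ lo=∅

Interference:
  a: {e}
  e: {a,g,j,k,y}
  g: {e}
  j: {e}
  k: {e,y}
  y: {e,k}

Registers:
  clique {e,k,y} ⇒ need ≥ 3
  assign a→R1 e→R0 g→R1 j→R1 k→R1 y→R2 — no edge inside a register ⇒ χ ≤ 3
  χ = 3

Answer: 3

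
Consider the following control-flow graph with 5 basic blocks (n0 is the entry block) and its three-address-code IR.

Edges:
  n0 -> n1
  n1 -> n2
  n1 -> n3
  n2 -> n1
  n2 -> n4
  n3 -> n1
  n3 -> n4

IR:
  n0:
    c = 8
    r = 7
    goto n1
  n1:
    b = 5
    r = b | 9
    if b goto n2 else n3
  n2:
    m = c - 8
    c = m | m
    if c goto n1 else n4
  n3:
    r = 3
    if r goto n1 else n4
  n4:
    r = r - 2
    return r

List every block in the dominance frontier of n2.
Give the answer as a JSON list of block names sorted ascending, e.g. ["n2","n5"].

idom tree: n1←n0 n2←n1 n3←n1 n4←n1
Dom∩ at merges:
  n1: preds {n0,n2,n3}: {n0} ∩ {n0,n1,n2} ∩ {n0,n1,n3} = {n0}; idom=n0
  n4: preds {n2,n3}: {n0,n1,n2} ∩ {n0,n1,n3} = {n0,n1}; idom=n1

Frontier:
  n1←n0: walk · to n0
  n1←n2: walk n2→n1 to n0
  n1←n3: walk n3→n1 to n0
  n4←n2: walk n2 to n1
  n4←n3: walk n3 to n1
  n0 → ∅
  n1 → {n1}
  n2 → {n1,n4}
  n3 → {n1,n4}
  n4 → ∅

DF(n2) = ["n1", "n4"]

Answer: ["n1", "n4"]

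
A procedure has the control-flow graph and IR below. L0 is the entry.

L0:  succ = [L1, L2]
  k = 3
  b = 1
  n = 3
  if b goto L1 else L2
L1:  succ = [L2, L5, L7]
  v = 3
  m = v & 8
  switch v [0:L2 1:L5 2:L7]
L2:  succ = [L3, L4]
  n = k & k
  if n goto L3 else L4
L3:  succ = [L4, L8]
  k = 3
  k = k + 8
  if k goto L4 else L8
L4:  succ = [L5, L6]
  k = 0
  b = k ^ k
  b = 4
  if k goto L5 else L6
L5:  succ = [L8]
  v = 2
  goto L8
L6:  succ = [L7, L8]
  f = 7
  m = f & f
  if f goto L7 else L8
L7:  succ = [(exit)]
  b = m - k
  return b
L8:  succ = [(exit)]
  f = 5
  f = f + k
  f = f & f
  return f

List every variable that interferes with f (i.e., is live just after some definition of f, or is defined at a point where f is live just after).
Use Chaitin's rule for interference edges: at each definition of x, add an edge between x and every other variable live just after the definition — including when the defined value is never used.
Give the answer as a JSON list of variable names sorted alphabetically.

Block summaries:
  L0: {b,k,n} / ∅
  L1: {m,v} / ∅
  L2: {n} / {k}
  L3: {k} / ∅
  L4: {b,k} / ∅
  L5: {v} / ∅
  L6: {f,m} / ∅
  L7: {b} / {k,m}
  L8: {f} / {k}

Backward fixpoint:
  L0: in=∅ out={k}
  L1: in={k} out={k,m}
  L2: in={k} out=∅
  L3: in=∅ out={k}
  L4: in=∅ out={k}
  L5: in={k} out={k}
  L6: in={k} out={k,m}
  L7: in={k,m} out=∅
  L8: in={k} out=∅

Interference:
  b↔{k,n}
  f↔{k,m}
  k↔{b,f,m,n,v}
  m↔{f,k,v}
  n↔{b,k}
  v↔{k,m}

N(f) = ["k", "m"]

Answer: ["k", "m"]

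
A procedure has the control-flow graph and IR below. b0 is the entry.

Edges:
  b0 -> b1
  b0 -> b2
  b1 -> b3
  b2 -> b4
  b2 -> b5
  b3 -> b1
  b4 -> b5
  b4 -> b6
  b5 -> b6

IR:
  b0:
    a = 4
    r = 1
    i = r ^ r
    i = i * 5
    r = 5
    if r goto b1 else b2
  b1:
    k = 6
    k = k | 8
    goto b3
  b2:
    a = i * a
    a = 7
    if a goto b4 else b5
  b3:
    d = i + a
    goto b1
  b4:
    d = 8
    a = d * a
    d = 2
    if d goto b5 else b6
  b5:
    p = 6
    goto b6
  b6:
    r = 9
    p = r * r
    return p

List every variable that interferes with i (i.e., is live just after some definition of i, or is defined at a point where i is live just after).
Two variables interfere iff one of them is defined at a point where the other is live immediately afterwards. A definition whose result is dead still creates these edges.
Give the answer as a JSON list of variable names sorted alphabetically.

Answer: ["a", "d", "k", "r"]

Derivation:
Per-block:
  b0: def={a,i,r} ue=∅
  b1: def={k} ue=∅
  b2: def={a} ue={a,i}
  b3: def={d} ue={a,i}
  b4: def={a,d} ue={a}
  b5: def={p} ue=∅
  b6: def={p,r} ue=∅

Liveness:
  b0 li=∅ lo={a,i}
  b1 li={a,i} lo={a,i}
  b2 li={a,i} lo={a}
  b3 li={a,i} lo={a,i}
  b4 li={a} lo=∅
  b5 li=∅ lo=∅
  b6 li=∅ lo=∅

Interfere edges:
  a: {d,i,k,r}
  d: {a,i}
  i: {a,d,k,r}
  k: {a,i}
  p: ∅
  r: {a,i}

N(i) = ["a", "d", "k", "r"]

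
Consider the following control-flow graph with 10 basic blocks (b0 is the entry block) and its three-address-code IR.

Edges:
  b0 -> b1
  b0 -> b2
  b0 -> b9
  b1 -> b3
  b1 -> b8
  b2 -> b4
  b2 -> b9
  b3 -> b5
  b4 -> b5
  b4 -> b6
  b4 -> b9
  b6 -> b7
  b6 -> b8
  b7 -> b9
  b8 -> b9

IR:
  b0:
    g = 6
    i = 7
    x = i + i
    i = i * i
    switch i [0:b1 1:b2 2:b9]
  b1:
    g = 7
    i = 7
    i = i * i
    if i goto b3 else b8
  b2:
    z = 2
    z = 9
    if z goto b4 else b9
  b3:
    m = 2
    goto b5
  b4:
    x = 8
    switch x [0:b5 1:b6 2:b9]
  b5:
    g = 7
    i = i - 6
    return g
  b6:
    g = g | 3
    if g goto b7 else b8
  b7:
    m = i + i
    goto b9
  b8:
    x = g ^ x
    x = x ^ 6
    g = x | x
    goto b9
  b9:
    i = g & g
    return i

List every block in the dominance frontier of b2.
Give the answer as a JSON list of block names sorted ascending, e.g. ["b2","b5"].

idom tree: b1←b0 b2←b0 b3←b1 b4←b2 b5←b0 b6←b4 b7←b6 b8←b0 b9←b0
Dom∩ at merges:
  b5: preds {b3,b4}: {b0,b1,b3} ∩ {b0,b2,b4} = {b0}; idom=b0
  b8: preds {b1,b6}: {b0,b1} ∩ {b0,b2,b4,b6} = {b0}; idom=b0
  b9: preds {b0,b2,b4,b7,b8}: {b0} ∩ {b0,b2} ∩ {b0,b2,b4} ∩ {b0,b2,b4,b6,b7} ∩ {b0,b8} = {b0}; idom=b0

DF walk-up:
  b5←b3: walk b3→b1 to b0
  b5←b4: walk b4→b2 to b0
  b8←b1: walk b1 to b0
  b8←b6: walk b6→b4→b2 to b0
  b9←b0: walk · to b0
  b9←b2: walk b2 to b0
  b9←b4: walk b4→b2 to b0
  b9←b7: walk b7→b6→b4→b2 to b0
  b9←b8: walk b8 to b0
  DF(b0)=∅
  DF(b1)={b5,b8}
  DF(b2)={b5,b8,b9}
  DF(b3)={b5}
  DF(b4)={b5,b8,b9}
  DF(b5)=∅
  DF(b6)={b8,b9}
  DF(b7)={b9}
  DF(b8)={b9}
  DF(b9)=∅

DF(b2) = ["b5", "b8", "b9"]

Answer: ["b5", "b8", "b9"]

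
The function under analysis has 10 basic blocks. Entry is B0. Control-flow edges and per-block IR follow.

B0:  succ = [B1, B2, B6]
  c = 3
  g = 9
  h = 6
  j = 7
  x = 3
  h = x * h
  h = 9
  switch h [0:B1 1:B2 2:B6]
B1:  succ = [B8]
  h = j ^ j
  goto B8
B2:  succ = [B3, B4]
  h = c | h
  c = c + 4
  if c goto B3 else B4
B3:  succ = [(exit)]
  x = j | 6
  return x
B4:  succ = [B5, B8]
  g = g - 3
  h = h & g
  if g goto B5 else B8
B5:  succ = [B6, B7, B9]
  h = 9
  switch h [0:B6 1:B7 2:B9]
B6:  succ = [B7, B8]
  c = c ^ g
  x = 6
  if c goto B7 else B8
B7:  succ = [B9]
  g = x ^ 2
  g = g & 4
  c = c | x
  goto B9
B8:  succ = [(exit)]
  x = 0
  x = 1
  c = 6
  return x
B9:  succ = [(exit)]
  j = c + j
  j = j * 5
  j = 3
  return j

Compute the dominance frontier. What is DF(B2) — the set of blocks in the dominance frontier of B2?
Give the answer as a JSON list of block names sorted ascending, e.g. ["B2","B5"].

Answer: ["B6", "B7", "B8", "B9"]

Working:
idom tree: B1←B0 B2←B0 B3←B2 B4←B2 B5←B4 B6←B0 B7←B0 B8←B0 B9←B0
Dom at joins:
  B6: preds {B0,B5}: {B0} ∩ {B0,B2,B4,B5} = {B0}; idom=B0
  B7: preds {B5,B6}: {B0,B2,B4,B5} ∩ {B0,B6} = {B0}; idom=B0
  B8: preds {B1,B4,B6}: {B0,B1} ∩ {B0,B2,B4} ∩ {B0,B6} = {B0}; idom=B0
  B9: preds {B5,B7}: {B0,B2,B4,B5} ∩ {B0,B7} = {B0}; idom=B0

Frontier:
  B6←B0: walk · to B0
  B6←B5: walk B5→B4→B2 to B0
  B7←B5: walk B5→B4→B2 to B0
  B7←B6: walk B6 to B0
  B8←B1: walk B1 to B0
  B8←B4: walk B4→B2 to B0
  B8←B6: walk B6 to B0
  B9←B5: walk B5→B4→B2 to B0
  B9←B7: walk B7 to B0
  B0: DF=∅
  B1: DF={B8}
  B2: DF={B6,B7,B8,B9}
  B3: DF=∅
  B4: DF={B6,B7,B8,B9}
  B5: DF={B6,B7,B9}
  B6: DF={B7,B8}
  B7: DF={B9}
  B8: DF=∅
  B9: DF=∅

DF(B2) = ["B6", "B7", "B8", "B9"]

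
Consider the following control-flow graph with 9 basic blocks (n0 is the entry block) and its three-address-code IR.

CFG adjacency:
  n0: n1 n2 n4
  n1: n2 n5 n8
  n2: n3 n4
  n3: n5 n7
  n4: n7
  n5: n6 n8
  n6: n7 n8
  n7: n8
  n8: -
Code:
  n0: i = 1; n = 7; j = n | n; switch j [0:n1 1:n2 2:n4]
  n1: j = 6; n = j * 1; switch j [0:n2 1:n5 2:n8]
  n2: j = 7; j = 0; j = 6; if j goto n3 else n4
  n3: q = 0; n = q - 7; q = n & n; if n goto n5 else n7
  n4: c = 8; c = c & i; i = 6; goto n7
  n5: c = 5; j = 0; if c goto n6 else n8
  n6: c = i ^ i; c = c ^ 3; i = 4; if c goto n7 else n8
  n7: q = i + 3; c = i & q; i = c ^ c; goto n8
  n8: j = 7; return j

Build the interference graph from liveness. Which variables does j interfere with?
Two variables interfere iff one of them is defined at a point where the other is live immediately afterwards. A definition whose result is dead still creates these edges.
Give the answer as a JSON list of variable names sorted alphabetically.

Answer: ["c", "i", "n"]

Working:
Per-block:
  n0: {i,j,n} / ∅
  n1: {j,n} / ∅
  n2: {j} / ∅
  n3: {n,q} / ∅
  n4: {c,i} / {i}
  n5: {c,j} / ∅
  n6: {c,i} / {i}
  n7: {c,i,q} / {i}
  n8: {j} / ∅

Backward fixpoint:
  live n0: ∅→{i}
  live n1: {i}→{i}
  live n2: {i}→{i}
  live n3: {i}→{i}
  live n4: {i}→{i}
  live n5: {i}→{i}
  live n6: {i}→{i}
  live n7: {i}→∅
  live n8: ∅→∅

Interfere edges:
  c: {i,j}
  i: {c,j,n,q}
  j: {c,i,n}
  n: {i,j,q}
  q: {i,n}

N(j) = ["c", "i", "n"]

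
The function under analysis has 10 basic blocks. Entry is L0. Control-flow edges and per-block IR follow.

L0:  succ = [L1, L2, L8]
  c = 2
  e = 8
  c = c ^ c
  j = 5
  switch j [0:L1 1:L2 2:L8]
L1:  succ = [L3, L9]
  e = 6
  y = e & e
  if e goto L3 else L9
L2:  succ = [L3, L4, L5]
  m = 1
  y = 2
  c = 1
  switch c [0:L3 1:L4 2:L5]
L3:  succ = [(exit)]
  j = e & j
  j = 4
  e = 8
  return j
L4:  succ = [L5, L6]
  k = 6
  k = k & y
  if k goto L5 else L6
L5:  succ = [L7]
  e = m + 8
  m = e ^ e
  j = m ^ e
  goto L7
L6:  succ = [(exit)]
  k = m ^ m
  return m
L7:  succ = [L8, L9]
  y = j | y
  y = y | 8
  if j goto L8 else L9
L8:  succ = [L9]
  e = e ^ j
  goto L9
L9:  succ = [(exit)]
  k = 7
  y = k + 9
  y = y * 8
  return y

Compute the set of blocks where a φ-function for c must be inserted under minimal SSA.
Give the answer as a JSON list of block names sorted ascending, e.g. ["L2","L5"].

idom tree: L1←L0 L2←L0 L3←L0 L4←L2 L5←L2 L6←L4 L7←L5 L8←L0 L9←L0
Dom∩ at merges:
  L3: preds {L1,L2}: {L0,L1} ∩ {L0,L2} = {L0}; idom=L0
  L5: preds {L2,L4}: {L0,L2} ∩ {L0,L2,L4} = {L0,L2}; idom=L2
  L8: preds {L0,L7}: {L0} ∩ {L0,L2,L5,L7} = {L0}; idom=L0
  L9: preds {L1,L7,L8}: {L0,L1} ∩ {L0,L2,L5,L7} ∩ {L0,L8} = {L0}; idom=L0

Frontier:
  L3←L1: walk L1 to L0
  L3←L2: walk L2 to L0
  L5←L2: walk · to L2
  L5←L4: walk L4 to L2
  L8←L0: walk · to L0
  L8←L7: walk L7→L5→L2 to L0
  L9←L1: walk L1 to L0
  L9←L7: walk L7→L5→L2 to L0
  L9←L8: walk L8 to L0
  DF(L0)=∅
  DF(L1)={L3,L9}
  DF(L2)={L3,L8,L9}
  DF(L3)=∅
  DF(L4)={L5}
  DF(L5)={L8,L9}
  DF(L6)=∅
  DF(L7)={L8,L9}
  DF(L8)={L9}
  DF(L9)=∅

φ for c: defs {L0,L2}
  DF⁺ = {L3,L8,L9}

Answer: ["L3", "L8", "L9"]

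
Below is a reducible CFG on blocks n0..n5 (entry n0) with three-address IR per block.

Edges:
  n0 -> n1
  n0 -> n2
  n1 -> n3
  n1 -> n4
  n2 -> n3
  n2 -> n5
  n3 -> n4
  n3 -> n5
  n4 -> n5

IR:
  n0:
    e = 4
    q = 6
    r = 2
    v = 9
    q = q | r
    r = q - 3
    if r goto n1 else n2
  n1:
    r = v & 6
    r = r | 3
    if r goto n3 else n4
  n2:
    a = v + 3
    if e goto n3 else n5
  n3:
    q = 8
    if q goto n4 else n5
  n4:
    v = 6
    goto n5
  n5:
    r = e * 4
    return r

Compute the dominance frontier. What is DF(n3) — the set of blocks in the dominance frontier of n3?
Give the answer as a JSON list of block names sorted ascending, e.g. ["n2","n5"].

idom tree: n1←n0 n2←n0 n3←n0 n4←n0 n5←n0
Dom∩ at merges:
  n3: preds {n1,n2}: {n0,n1} ∩ {n0,n2} = {n0}; idom=n0
  n4: preds {n1,n3}: {n0,n1} ∩ {n0,n3} = {n0}; idom=n0
  n5: preds {n2,n3,n4}: {n0,n2} ∩ {n0,n3} ∩ {n0,n4} = {n0}; idom=n0

DF derivation:
  join n3 pred n1: n1 stop@n0
  join n3 pred n2: n2 stop@n0
  join n4 pred n1: n1 stop@n0
  join n4 pred n3: n3 stop@n0
  join n5 pred n2: n2 stop@n0
  join n5 pred n3: n3 stop@n0
  join n5 pred n4: n4 stop@n0
  n0: DF=∅
  n1: DF={n3,n4}
  n2: DF={n3,n5}
  n3: DF={n4,n5}
  n4: DF={n5}
  n5: DF=∅

DF(n3) = ["n4", "n5"]

Answer: ["n4", "n5"]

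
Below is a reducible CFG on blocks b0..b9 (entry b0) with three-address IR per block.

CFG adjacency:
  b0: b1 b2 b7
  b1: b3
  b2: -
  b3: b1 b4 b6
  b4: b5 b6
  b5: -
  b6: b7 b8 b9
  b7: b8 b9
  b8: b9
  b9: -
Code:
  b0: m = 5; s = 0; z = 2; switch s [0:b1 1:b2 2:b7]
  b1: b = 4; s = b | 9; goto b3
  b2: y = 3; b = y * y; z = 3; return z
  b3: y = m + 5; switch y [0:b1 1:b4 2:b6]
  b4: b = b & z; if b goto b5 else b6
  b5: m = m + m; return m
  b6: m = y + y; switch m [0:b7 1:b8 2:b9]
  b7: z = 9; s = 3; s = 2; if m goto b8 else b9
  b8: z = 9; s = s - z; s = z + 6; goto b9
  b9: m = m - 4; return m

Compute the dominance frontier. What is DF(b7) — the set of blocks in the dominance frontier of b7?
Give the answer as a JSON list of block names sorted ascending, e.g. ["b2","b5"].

Answer: ["b8", "b9"]

Working:
idom tree: b1←b0 b2←b0 b3←b1 b4←b3 b5←b4 b6←b3 b7←b0 b8←b0 b9←b0
Join-block Dom:
  b1: preds {b0,b3}: {b0} ∩ {b0,b1,b3} = {b0}; idom=b0
  b6: preds {b3,b4}: {b0,b1,b3} ∩ {b0,b1,b3,b4} = {b0,b1,b3}; idom=b3
  b7: preds {b0,b6}: {b0} ∩ {b0,b1,b3,b6} = {b0}; idom=b0
  b8: preds {b6,b7}: {b0,b1,b3,b6} ∩ {b0,b7} = {b0}; idom=b0
  b9: preds {b6,b7,b8}: {b0,b1,b3,b6} ∩ {b0,b7} ∩ {b0,b8} = {b0}; idom=b0

Frontier:
  b1←b0: walk · to b0
  b1←b3: walk b3→b1 to b0
  b6←b3: walk · to b3
  b6←b4: walk b4 to b3
  b7←b0: walk · to b0
  b7←b6: walk b6→b3→b1 to b0
  b8←b6: walk b6→b3→b1 to b0
  b8←b7: walk b7 to b0
  b9←b6: walk b6→b3→b1 to b0
  b9←b7: walk b7 to b0
  b9←b8: walk b8 to b0
  DF(b0)=∅
  DF(b1)={b1,b7,b8,b9}
  DF(b2)=∅
  DF(b3)={b1,b7,b8,b9}
  DF(b4)={b6}
  DF(b5)=∅
  DF(b6)={b7,b8,b9}
  DF(b7)={b8,b9}
  DF(b8)={b9}
  DF(b9)=∅

DF(b7) = ["b8", "b9"]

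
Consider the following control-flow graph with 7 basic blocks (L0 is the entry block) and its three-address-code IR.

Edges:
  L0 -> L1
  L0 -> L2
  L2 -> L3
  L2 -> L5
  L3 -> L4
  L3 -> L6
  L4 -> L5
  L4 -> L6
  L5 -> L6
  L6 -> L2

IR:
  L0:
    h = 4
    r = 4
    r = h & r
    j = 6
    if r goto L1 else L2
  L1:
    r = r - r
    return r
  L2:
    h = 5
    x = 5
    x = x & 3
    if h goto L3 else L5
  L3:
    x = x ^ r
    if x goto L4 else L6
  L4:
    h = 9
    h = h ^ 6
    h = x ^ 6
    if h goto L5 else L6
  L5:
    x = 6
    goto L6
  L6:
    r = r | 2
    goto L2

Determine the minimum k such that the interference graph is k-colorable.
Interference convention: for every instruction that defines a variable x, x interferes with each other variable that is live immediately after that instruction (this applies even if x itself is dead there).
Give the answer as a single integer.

Answer: 3

Analysis:
Block summaries:
  L0: {h,j,r} / ∅
  L1: {r} / {r}
  L2: {h,x} / ∅
  L3: {x} / {r,x}
  L4: {h} / {x}
  L5: {x} / ∅
  L6: {r} / {r}

Live sets:
  L0: in=∅ out={r}
  L1: in={r} out=∅
  L2: in={r} out={r,x}
  L3: in={r,x} out={r,x}
  L4: in={r,x} out={r}
  L5: in={r} out={r}
  L6: in={r} out={r}

Conflict graph:
  h: {r,x}
  j: {r}
  r: {h,j,x}
  x: {h,r}

Registers:
  clique {h,r,x} ⇒ need ≥ 3
  3-colouring: r0={r}  r1={h,j}  r2={x}
  χ = 3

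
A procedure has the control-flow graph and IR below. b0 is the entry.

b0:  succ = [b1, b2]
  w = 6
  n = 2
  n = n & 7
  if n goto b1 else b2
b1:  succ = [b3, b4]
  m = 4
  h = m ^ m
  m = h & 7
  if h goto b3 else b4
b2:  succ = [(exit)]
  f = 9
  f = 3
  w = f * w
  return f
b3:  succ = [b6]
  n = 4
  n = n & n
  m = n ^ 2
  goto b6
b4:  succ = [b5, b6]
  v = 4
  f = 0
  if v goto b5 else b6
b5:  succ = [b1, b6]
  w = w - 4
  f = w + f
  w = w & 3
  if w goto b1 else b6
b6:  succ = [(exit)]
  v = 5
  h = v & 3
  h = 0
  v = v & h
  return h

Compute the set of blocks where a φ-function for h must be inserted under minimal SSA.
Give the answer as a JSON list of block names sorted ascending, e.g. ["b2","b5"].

Answer: ["b1"]

Derivation:
idom tree: b1←b0 b2←b0 b3←b1 b4←b1 b5←b4 b6←b1
Dom∩ at merges:
  b1: preds {b0,b5}: {b0} ∩ {b0,b1,b4,b5} = {b0}; idom=b0
  b6: preds {b3,b4,b5}: {b0,b1,b3} ∩ {b0,b1,b4} ∩ {b0,b1,b4,b5} = {b0,b1}; idom=b1

DF walk-up:
  b1←b0: walk · to b0
  b1←b5: walk b5→b4→b1 to b0
  b6←b3: walk b3 to b1
  b6←b4: walk b4 to b1
  b6←b5: walk b5→b4 to b1
  b0: DF=∅
  b1: DF={b1}
  b2: DF=∅
  b3: DF={b6}
  b4: DF={b1,b6}
  b5: DF={b1,b6}
  b6: DF=∅

φ for h: defs {b1,b6}
  DF⁺ = {b1}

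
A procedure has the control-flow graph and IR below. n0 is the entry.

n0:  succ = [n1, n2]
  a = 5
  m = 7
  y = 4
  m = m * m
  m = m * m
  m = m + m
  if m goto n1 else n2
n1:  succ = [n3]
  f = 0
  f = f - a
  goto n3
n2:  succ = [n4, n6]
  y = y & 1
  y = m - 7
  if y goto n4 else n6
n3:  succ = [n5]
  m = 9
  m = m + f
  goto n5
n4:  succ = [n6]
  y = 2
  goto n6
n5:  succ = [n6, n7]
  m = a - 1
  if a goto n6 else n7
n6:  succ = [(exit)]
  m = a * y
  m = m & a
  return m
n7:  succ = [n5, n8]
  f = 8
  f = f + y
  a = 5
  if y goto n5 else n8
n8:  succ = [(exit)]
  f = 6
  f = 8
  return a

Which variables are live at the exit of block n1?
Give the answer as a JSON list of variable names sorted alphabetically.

Per-block:
  n0 def {a,m,y} use ∅
  n1 def {f} use {a}
  n2 def {y} use {m,y}
  n3 def {m} use {f}
  n4 def {y} use ∅
  n5 def {m} use {a}
  n6 def {m} use {a,y}
  n7 def {a,f} use {y}
  n8 def {f} use {a}

Live sets:
  n0: in=∅ out={a,m,y}
  n1: in={a,y} out={a,f,y}
  n2: in={a,m,y} out={a,y}
  n3: in={a,f,y} out={a,y}
  n4: in={a} out={a,y}
  n5: in={a,y} out={a,y}
  n6: in={a,y} out=∅
  n7: in={y} out={a,y}
  n8: in={a} out=∅

live-out(n1) = ["a", "f", "y"]

Answer: ["a", "f", "y"]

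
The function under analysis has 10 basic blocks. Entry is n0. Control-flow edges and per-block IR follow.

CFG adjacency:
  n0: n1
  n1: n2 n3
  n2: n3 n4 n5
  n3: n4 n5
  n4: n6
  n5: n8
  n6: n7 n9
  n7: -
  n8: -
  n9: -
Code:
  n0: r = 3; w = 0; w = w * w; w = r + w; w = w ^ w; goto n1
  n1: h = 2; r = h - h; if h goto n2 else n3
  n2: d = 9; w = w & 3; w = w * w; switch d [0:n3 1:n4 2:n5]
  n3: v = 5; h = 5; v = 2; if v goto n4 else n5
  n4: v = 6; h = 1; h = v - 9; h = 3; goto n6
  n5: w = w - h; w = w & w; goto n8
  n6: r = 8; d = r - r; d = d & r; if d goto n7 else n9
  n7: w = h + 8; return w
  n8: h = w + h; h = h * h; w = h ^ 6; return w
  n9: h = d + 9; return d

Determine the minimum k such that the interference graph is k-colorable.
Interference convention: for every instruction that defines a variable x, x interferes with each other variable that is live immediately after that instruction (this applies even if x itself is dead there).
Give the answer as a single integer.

Per-block:
  n0: def={r,w} ue=∅
  n1: def={h,r} ue=∅
  n2: def={d,w} ue={w}
  n3: def={h,v} ue=∅
  n4: def={h,v} ue=∅
  n5: def={w} ue={h,w}
  n6: def={d,r} ue=∅
  n7: def={w} ue={h}
  n8: def={h,w} ue={h,w}
  n9: def={h} ue={d}

Backward fixpoint:
  n0 li=∅ lo={w}
  n1 li={w} lo={h,w}
  n2 li={h,w} lo={h,w}
  n3 li={w} lo={h,w}
  n4 li=∅ lo={h}
  n5 li={h,w} lo={h,w}
  n6 li={h} lo={d,h}
  n7 li={h} lo=∅
  n8 li={h,w} lo=∅
  n9 li={d} lo=∅

Interfere edges:
  d↔{h,r,w}
  h↔{d,r,v,w}
  r↔{d,h,w}
  v↔{h,w}
  w↔{d,h,r,v}

Colouring:
  lower bound: {d,h,r,w} mutually conflict ⇒ χ ≥ 4
  4-colouring: c0={h}  c1={w}  c2={d,v}  c3={r}
  χ = 4

Answer: 4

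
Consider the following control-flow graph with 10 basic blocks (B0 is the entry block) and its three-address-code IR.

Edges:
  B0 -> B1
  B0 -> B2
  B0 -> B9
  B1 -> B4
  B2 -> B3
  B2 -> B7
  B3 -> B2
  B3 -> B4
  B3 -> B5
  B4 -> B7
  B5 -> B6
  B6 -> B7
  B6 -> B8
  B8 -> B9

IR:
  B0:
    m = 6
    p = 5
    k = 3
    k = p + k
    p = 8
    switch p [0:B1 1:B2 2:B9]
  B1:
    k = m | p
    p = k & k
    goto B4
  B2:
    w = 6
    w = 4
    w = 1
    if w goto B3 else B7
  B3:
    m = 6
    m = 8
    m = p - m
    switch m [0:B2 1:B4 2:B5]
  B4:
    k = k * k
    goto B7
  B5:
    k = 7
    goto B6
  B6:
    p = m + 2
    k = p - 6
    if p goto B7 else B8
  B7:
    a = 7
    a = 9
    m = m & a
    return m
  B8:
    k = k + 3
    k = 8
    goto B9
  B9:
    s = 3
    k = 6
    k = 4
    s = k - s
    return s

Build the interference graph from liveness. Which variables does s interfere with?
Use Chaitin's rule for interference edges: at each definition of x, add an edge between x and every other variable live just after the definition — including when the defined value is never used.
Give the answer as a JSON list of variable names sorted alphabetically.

Answer: ["k"]

Working:
Block summaries:
  B0: {k,m,p} / ∅
  B1: {k,p} / {m,p}
  B2: {w} / ∅
  B3: {m} / {p}
  B4: {k} / {k}
  B5: {k} / ∅
  B6: {k,p} / {m}
  B7: {a,m} / {m}
  B8: {k} / {k}
  B9: {k,s} / ∅

Live sets:
  live B0: ∅→{k,m,p}
  live B1: {m,p}→{k,m}
  live B2: {k,m,p}→{k,m,p}
  live B3: {k,p}→{k,m,p}
  live B4: {k,m}→{m}
  live B5: {m}→{m}
  live B6: {m}→{k,m}
  live B7: {m}→∅
  live B8: {k}→∅
  live B9: ∅→∅

Interfere edges:
  a: {m}
  k: {m,p,s,w}
  m: {a,k,p,w}
  p: {k,m,w}
  s: {k}
  w: {k,m,p}

N(s) = ["k"]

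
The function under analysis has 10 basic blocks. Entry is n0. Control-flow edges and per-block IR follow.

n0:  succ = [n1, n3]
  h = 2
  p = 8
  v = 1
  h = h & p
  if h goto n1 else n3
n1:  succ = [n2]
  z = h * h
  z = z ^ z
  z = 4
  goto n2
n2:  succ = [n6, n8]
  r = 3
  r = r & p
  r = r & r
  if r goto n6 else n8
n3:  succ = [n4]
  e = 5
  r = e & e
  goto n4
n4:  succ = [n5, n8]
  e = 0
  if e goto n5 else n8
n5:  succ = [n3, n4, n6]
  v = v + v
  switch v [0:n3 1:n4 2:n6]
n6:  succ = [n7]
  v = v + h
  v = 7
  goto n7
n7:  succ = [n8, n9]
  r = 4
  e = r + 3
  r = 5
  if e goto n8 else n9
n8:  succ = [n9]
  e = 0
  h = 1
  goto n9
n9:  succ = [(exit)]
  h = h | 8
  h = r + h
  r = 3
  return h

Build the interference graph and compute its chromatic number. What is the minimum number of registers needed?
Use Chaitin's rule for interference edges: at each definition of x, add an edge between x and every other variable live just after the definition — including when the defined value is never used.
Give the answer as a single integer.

Answer: 4

Analysis:
def/use:
  n0 def {h,p,v} use ∅
  n1 def {z} use {h}
  n2 def {r} use {p}
  n3 def {e,r} use ∅
  n4 def {e} use ∅
  n5 def {v} use {v}
  n6 def {v} use {h,v}
  n7 def {e,r} use ∅
  n8 def {e,h} use ∅
  n9 def {h,r} use {h,r}

Backward fixpoint:
  n0: in=∅ out={h,p,v}
  n1: in={h,p,v} out={h,p,v}
  n2: in={h,p,v} out={h,r,v}
  n3: in={h,v} out={h,r,v}
  n4: in={h,r,v} out={h,r,v}
  n5: in={h,r,v} out={h,r,v}
  n6: in={h,v} out={h}
  n7: in={h} out={h,r}
  n8: in={r} out={h,r}
  n9: in={h,r} out=∅

Interfere edges:
  e: {h,r,v}
  h: {e,p,r,v,z}
  p: {h,r,v,z}
  r: {e,h,p,v}
  v: {e,h,p,r,z}
  z: {h,p,v}

Colouring:
  clique {e,h,r,v} ⇒ need ≥ 4
  assign e→r2 h→r0 p→r2 r→r3 v→r1 z→r3 — no edge inside a register ⇒ χ ≤ 4
  χ = 4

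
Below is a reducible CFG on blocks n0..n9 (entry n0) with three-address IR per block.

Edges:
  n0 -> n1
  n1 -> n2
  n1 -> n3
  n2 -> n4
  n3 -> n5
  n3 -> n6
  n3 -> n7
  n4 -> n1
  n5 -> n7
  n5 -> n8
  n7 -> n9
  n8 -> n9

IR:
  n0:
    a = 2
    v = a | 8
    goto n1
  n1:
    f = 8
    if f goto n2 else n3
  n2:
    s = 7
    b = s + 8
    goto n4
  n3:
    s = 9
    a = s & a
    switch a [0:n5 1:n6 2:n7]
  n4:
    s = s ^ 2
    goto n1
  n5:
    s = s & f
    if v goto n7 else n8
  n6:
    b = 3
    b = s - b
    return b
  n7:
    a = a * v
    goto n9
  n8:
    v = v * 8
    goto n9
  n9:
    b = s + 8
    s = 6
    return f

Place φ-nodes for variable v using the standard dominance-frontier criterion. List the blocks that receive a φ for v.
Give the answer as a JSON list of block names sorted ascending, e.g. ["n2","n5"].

Answer: ["n9"]

Analysis:
idom tree: n1←n0 n2←n1 n3←n1 n4←n2 n5←n3 n6←n3 n7←n3 n8←n5 n9←n3
Join-block Dom:
  n1: preds {n0,n4}: {n0} ∩ {n0,n1,n2,n4} = {n0}; idom=n0
  n7: preds {n3,n5}: {n0,n1,n3} ∩ {n0,n1,n3,n5} = {n0,n1,n3}; idom=n3
  n9: preds {n7,n8}: {n0,n1,n3,n7} ∩ {n0,n1,n3,n5,n8} = {n0,n1,n3}; idom=n3

DF derivation:
  join n1 pred n0: · stop@n0
  join n1 pred n4: n4→n2→n1 stop@n0
  join n7 pred n3: · stop@n3
  join n7 pred n5: n5 stop@n3
  join n9 pred n7: n7 stop@n3
  join n9 pred n8: n8→n5 stop@n3
  DF(n0)=∅
  DF(n1)={n1}
  DF(n2)={n1}
  DF(n3)=∅
  DF(n4)={n1}
  DF(n5)={n7,n9}
  DF(n6)=∅
  DF(n7)={n9}
  DF(n8)={n9}
  DF(n9)=∅

φ for v: defs {n0,n8}
  DF⁺ = {n9}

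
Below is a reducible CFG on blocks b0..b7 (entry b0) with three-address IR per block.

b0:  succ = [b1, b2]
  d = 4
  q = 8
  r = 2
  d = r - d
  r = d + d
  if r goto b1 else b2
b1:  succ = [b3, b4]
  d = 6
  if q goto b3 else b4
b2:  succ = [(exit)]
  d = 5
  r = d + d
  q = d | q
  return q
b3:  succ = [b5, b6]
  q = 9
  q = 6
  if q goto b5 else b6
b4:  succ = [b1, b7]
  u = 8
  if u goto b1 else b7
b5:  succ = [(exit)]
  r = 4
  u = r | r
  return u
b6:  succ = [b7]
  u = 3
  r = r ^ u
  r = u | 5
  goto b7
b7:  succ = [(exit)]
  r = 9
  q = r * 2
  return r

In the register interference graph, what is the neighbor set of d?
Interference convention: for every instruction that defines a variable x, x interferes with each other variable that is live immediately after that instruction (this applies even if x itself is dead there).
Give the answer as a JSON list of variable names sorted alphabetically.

Per-block:
  b0: def={d,q,r} ue=∅
  b1: def={d} ue={q}
  b2: def={d,q,r} ue={q}
  b3: def={q} ue=∅
  b4: def={u} ue=∅
  b5: def={r,u} ue=∅
  b6: def={r,u} ue={r}
  b7: def={q,r} ue=∅

Live sets:
  live b0: ∅→{q,r}
  live b1: {q,r}→{q,r}
  live b2: {q}→∅
  live b3: {r}→{r}
  live b4: {q,r}→{q,r}
  live b5: ∅→∅
  live b6: {r}→∅
  live b7: ∅→∅

Interference:
  d: {q,r}
  q: {d,r,u}
  r: {d,q,u}
  u: {q,r}

N(d) = ["q", "r"]

Answer: ["q", "r"]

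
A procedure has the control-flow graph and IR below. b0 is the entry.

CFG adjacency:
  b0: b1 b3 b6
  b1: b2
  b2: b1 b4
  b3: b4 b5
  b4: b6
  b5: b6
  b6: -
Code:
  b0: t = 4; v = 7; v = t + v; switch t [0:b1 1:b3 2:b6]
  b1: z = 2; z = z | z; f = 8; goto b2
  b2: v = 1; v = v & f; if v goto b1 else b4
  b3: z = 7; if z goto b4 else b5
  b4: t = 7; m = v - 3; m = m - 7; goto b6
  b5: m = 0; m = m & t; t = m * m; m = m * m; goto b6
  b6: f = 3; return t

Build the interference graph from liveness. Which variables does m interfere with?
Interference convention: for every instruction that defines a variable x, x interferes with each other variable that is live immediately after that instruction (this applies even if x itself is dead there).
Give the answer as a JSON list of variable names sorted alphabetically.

def/use:
  b0: {t,v} / ∅
  b1: {f,z} / ∅
  b2: {v} / {f}
  b3: {z} / ∅
  b4: {m,t} / {v}
  b5: {m,t} / {t}
  b6: {f} / {t}

Live sets:
  live b0: ∅→{t,v}
  live b1: ∅→{f}
  live b2: {f}→{v}
  live b3: {t,v}→{t,v}
  live b4: {v}→{t}
  live b5: {t}→{t}
  live b6: {t}→∅

Conflict graph:
  f: {t,v}
  m: {t}
  t: {f,m,v,z}
  v: {f,t,z}
  z: {t,v}

N(m) = ["t"]

Answer: ["t"]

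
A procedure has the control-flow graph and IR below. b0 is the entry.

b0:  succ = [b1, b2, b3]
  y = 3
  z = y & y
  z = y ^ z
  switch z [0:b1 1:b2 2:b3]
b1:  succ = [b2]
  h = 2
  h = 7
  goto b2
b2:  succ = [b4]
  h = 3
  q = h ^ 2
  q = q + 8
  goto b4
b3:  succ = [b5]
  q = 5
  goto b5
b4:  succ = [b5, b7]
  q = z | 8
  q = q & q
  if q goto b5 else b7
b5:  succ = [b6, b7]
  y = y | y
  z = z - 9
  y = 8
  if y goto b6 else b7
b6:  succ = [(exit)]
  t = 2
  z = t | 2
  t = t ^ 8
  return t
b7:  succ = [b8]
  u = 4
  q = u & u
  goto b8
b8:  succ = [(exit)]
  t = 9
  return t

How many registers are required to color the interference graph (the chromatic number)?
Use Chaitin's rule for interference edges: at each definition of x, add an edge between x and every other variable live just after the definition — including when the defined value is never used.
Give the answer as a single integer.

Answer: 3

Analysis:
def/use:
  b0: {y,z} / ∅
  b1: {h} / ∅
  b2: {h,q} / ∅
  b3: {q} / ∅
  b4: {q} / {z}
  b5: {y,z} / {y,z}
  b6: {t,z} / ∅
  b7: {q,u} / ∅
  b8: {t} / ∅

Live sets:
  b0: in=∅ out={y,z}
  b1: in={y,z} out={y,z}
  b2: in={y,z} out={y,z}
  b3: in={y,z} out={y,z}
  b4: in={y,z} out={y,z}
  b5: in={y,z} out=∅
  b6: in=∅ out=∅
  b7: in=∅ out=∅
  b8: in=∅ out=∅

Conflict graph:
  h — {y,z}
  q — {y,z}
  t — {z}
  u — ∅
  y — {h,q,z}
  z — {h,q,t,y}

Chromatic number:
  {h,y,z} pairwise interfere (3-clique) ⇒ χ ≥ 3
  assign h→R2 q→R2 t→R1 u→R0 y→R1 z→R0 — no edge inside a register ⇒ χ ≤ 3
  χ = 3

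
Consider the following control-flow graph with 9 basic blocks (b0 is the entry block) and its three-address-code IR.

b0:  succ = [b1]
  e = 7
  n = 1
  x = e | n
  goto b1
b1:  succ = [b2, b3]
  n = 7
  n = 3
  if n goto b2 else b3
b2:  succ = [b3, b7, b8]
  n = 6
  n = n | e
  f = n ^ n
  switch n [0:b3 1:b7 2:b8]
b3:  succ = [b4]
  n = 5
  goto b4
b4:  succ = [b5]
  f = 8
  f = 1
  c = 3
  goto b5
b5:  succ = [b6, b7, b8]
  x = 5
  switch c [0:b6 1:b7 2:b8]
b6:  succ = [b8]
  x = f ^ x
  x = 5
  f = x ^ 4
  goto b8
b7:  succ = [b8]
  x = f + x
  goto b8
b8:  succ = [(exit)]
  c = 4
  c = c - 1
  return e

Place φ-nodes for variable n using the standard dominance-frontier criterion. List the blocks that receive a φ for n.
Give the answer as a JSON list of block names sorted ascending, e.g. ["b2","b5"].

Answer: ["b3", "b7", "b8"]

Working:
idom tree: b1←b0 b2←b1 b3←b1 b4←b3 b5←b4 b6←b5 b7←b1 b8←b1
Dom∩ at merges:
  b3: preds {b1,b2}: {b0,b1} ∩ {b0,b1,b2} = {b0,b1}; idom=b1
  b7: preds {b2,b5}: {b0,b1,b2} ∩ {b0,b1,b3,b4,b5} = {b0,b1}; idom=b1
  b8: preds {b2,b5,b6,b7}: {b0,b1,b2} ∩ {b0,b1,b3,b4,b5} ∩ {b0,b1,b3,b4,b5,b6} ∩ {b0,b1,b7} = {b0,b1}; idom=b1

DF derivation:
  join b3 pred b1: · stop@b1
  join b3 pred b2: b2 stop@b1
  join b7 pred b2: b2 stop@b1
  join b7 pred b5: b5→b4→b3 stop@b1
  join b8 pred b2: b2 stop@b1
  join b8 pred b5: b5→b4→b3 stop@b1
  join b8 pred b6: b6→b5→b4→b3 stop@b1
  join b8 pred b7: b7 stop@b1
  b0: DF=∅
  b1: DF=∅
  b2: DF={b3,b7,b8}
  b3: DF={b7,b8}
  b4: DF={b7,b8}
  b5: DF={b7,b8}
  b6: DF={b8}
  b7: DF={b8}
  b8: DF=∅

φ for n: defs {b0,b1,b2,b3}
  DF⁺ = {b3,b7,b8}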